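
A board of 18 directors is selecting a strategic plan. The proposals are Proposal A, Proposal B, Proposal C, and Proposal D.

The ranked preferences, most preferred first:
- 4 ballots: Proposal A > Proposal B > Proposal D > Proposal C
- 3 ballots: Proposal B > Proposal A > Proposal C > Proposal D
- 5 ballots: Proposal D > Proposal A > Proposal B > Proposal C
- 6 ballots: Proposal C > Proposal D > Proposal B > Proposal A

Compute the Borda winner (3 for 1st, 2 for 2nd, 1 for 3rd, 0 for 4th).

Proposal A: 4×3 + 3×2 + 5×2 + 6×0 = 28
Proposal B: 4×2 + 3×3 + 5×1 + 6×1 = 28
Proposal C: 4×0 + 3×1 + 5×0 + 6×3 = 21
Proposal D: 4×1 + 3×0 + 5×3 + 6×2 = 31

Proposal D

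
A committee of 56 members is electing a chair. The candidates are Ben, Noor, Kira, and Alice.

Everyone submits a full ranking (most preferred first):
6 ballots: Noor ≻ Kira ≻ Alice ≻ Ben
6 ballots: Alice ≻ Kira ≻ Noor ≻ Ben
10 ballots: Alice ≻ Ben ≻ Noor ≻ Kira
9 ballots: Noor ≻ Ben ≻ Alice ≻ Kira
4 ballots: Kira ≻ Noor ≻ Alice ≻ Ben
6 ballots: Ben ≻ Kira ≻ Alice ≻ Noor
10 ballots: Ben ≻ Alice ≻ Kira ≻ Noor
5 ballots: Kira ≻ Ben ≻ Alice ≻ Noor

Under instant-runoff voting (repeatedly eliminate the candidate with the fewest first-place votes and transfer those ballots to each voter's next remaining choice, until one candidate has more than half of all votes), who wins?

Ben

Round 1: Ben 16, Noor 15, Kira 9, Alice 16. Kira eliminated.
Round 2: Ben 21, Noor 19, Alice 16. Alice eliminated.
Round 3: Ben 31, Noor 25. Ben has a majority (≥29).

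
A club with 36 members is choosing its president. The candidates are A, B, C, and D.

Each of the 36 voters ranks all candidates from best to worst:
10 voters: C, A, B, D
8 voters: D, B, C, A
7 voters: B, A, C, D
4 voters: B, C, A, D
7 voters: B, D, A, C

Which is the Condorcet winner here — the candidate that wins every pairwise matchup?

B vs A: 26–10
B vs C: 26–10
B vs D: 28–8
B beats every other candidate.

B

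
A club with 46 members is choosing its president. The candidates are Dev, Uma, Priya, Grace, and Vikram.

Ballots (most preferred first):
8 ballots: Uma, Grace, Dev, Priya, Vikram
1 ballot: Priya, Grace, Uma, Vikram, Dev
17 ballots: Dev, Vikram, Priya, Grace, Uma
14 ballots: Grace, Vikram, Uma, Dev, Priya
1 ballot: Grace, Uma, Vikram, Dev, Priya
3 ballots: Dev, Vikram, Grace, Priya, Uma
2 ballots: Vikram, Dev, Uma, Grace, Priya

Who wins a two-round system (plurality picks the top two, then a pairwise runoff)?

Round 1 first-place votes: Dev 20, Uma 8, Priya 1, Grace 15, Vikram 2. Dev and Grace advance.
Runoff: Dev is ranked above Grace on 22 ballots, Grace above Dev on 24.

Grace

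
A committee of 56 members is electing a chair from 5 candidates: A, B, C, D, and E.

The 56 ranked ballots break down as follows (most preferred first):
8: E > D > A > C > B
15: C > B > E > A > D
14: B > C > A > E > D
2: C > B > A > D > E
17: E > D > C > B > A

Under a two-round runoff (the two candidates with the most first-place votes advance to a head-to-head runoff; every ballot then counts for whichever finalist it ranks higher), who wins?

C

Round 1 first-place votes: A 0, B 14, C 17, D 0, E 25. E and C advance.
Runoff: E is ranked above C on 25 ballots, C above E on 31.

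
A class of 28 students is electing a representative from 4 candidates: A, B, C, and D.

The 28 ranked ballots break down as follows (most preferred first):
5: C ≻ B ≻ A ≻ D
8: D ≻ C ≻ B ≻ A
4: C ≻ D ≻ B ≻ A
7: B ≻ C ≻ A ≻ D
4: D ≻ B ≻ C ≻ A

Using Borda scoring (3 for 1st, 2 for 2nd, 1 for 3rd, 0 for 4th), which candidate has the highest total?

C

A: 5×1 + 8×0 + 4×0 + 7×1 + 4×0 = 12
B: 5×2 + 8×1 + 4×1 + 7×3 + 4×2 = 51
C: 5×3 + 8×2 + 4×3 + 7×2 + 4×1 = 61
D: 5×0 + 8×3 + 4×2 + 7×0 + 4×3 = 44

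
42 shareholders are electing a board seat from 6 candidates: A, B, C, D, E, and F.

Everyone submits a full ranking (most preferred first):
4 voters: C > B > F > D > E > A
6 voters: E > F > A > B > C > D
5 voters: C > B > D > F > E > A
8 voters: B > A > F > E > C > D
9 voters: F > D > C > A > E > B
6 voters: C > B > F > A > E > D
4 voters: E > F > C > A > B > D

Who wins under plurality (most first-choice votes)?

First-place votes: A 0, B 8, C 15, D 0, E 10, F 9.

C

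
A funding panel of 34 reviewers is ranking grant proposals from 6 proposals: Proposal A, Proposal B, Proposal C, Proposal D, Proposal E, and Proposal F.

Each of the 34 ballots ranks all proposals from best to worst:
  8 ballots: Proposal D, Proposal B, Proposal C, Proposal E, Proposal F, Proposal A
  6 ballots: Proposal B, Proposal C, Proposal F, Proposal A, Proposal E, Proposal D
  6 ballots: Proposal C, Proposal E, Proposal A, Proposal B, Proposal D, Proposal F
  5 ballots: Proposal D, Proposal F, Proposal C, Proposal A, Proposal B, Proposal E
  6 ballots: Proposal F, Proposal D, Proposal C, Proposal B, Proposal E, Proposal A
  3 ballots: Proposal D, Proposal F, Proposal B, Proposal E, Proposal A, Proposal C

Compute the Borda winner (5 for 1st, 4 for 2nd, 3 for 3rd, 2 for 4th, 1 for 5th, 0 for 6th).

Proposal A: 8×0 + 6×2 + 6×3 + 5×2 + 6×0 + 3×1 = 43
Proposal B: 8×4 + 6×5 + 6×2 + 5×1 + 6×2 + 3×3 = 100
Proposal C: 8×3 + 6×4 + 6×5 + 5×3 + 6×3 + 3×0 = 111
Proposal D: 8×5 + 6×0 + 6×1 + 5×5 + 6×4 + 3×5 = 110
Proposal E: 8×2 + 6×1 + 6×4 + 5×0 + 6×1 + 3×2 = 58
Proposal F: 8×1 + 6×3 + 6×0 + 5×4 + 6×5 + 3×4 = 88

Proposal C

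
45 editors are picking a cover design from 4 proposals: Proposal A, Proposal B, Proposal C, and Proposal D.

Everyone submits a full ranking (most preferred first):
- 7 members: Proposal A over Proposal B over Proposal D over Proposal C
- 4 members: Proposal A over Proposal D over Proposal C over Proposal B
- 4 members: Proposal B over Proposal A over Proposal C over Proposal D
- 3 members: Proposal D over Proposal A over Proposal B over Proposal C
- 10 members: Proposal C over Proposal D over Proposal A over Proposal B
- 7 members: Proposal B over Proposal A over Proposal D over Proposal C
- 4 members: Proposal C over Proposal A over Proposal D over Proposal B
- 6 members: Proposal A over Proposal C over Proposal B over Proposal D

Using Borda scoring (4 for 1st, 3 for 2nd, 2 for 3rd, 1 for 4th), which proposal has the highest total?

Proposal A: 7×4 + 4×4 + 4×3 + 3×3 + 10×2 + 7×3 + 4×3 + 6×4 = 142
Proposal B: 7×3 + 4×1 + 4×4 + 3×2 + 10×1 + 7×4 + 4×1 + 6×2 = 101
Proposal C: 7×1 + 4×2 + 4×2 + 3×1 + 10×4 + 7×1 + 4×4 + 6×3 = 107
Proposal D: 7×2 + 4×3 + 4×1 + 3×4 + 10×3 + 7×2 + 4×2 + 6×1 = 100

Proposal A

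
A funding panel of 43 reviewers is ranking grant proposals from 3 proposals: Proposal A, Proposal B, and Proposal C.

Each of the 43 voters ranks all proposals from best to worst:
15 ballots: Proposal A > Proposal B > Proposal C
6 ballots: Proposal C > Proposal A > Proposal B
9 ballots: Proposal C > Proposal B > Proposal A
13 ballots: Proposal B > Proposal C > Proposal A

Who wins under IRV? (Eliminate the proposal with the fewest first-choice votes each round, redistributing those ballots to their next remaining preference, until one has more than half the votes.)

Round 1: Proposal A 15, Proposal B 13, Proposal C 15. Proposal B eliminated.
Round 2: Proposal A 15, Proposal C 28. Proposal C has a majority (≥22).

Proposal C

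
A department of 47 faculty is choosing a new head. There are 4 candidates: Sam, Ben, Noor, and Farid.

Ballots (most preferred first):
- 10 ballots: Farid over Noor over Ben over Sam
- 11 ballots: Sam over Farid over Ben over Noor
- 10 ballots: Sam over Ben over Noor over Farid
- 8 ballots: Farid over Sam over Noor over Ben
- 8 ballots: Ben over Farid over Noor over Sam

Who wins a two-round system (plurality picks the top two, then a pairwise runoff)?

Farid

Round 1 first-place votes: Sam 21, Ben 8, Noor 0, Farid 18. Sam and Farid advance.
Runoff: Sam is ranked above Farid on 21 ballots, Farid above Sam on 26.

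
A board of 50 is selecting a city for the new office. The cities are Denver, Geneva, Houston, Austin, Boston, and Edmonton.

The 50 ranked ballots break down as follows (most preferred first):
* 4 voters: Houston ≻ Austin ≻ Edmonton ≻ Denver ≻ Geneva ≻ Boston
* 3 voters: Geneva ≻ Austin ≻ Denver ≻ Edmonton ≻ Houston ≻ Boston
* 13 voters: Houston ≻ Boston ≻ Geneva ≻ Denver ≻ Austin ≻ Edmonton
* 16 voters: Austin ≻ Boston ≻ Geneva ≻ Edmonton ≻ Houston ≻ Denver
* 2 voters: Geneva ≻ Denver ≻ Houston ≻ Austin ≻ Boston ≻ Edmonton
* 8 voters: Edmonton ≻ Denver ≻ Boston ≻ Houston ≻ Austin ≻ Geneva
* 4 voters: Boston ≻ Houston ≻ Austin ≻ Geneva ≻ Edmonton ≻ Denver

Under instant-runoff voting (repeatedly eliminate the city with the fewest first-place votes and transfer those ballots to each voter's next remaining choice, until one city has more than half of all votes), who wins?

Houston

Round 1: Denver 0, Geneva 5, Houston 17, Austin 16, Boston 4, Edmonton 8. Denver eliminated.
Round 2: Geneva 5, Houston 17, Austin 16, Boston 4, Edmonton 8. Boston eliminated.
Round 3: Geneva 5, Houston 21, Austin 16, Edmonton 8. Geneva eliminated.
Round 4: Houston 23, Austin 19, Edmonton 8. Edmonton eliminated.
Round 5: Houston 31, Austin 19. Houston has a majority (≥26).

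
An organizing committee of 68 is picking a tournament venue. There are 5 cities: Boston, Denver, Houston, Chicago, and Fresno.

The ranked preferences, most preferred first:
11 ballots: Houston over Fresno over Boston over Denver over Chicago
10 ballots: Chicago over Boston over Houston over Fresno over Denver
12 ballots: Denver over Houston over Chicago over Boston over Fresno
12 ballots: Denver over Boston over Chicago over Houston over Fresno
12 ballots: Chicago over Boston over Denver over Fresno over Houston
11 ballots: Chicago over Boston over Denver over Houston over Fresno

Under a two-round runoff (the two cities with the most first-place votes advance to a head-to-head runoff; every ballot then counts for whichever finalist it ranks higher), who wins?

Round 1 first-place votes: Boston 0, Denver 24, Houston 11, Chicago 33, Fresno 0. Chicago and Denver advance.
Runoff: Chicago is ranked above Denver on 33 ballots, Denver above Chicago on 35.

Denver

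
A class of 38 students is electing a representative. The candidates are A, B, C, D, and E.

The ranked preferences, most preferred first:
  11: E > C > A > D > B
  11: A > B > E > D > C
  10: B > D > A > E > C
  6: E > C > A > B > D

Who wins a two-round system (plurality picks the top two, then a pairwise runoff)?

Round 1 first-place votes: A 11, B 10, C 0, D 0, E 17. E and A advance.
Runoff: E is ranked above A on 17 ballots, A above E on 21.

A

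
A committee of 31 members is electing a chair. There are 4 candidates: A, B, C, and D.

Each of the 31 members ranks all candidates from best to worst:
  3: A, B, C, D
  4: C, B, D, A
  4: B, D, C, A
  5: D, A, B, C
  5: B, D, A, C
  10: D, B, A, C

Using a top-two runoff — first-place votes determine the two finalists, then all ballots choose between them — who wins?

Round 1 first-place votes: A 3, B 9, C 4, D 15. D and B advance.
Runoff: D is ranked above B on 15 ballots, B above D on 16.

B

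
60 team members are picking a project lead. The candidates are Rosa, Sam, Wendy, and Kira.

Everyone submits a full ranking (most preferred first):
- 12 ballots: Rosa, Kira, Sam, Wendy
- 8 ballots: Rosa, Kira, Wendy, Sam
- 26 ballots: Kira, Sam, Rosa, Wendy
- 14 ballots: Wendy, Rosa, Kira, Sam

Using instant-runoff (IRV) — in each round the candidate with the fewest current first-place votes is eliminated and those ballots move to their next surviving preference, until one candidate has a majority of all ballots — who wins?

Rosa

Round 1: Rosa 20, Sam 0, Wendy 14, Kira 26. Sam eliminated.
Round 2: Rosa 20, Wendy 14, Kira 26. Wendy eliminated.
Round 3: Rosa 34, Kira 26. Rosa has a majority (≥31).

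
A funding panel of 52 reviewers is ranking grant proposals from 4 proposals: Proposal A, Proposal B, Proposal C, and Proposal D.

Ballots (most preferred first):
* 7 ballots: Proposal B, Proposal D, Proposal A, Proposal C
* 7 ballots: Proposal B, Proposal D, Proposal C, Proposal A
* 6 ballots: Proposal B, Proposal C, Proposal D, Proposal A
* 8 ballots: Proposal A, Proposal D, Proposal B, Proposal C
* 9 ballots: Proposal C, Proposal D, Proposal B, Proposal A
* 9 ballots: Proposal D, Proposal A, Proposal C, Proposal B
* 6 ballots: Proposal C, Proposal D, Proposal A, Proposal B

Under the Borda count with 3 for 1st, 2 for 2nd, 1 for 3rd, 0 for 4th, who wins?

Proposal A: 7×1 + 7×0 + 6×0 + 8×3 + 9×0 + 9×2 + 6×1 = 55
Proposal B: 7×3 + 7×3 + 6×3 + 8×1 + 9×1 + 9×0 + 6×0 = 77
Proposal C: 7×0 + 7×1 + 6×2 + 8×0 + 9×3 + 9×1 + 6×3 = 73
Proposal D: 7×2 + 7×2 + 6×1 + 8×2 + 9×2 + 9×3 + 6×2 = 107

Proposal D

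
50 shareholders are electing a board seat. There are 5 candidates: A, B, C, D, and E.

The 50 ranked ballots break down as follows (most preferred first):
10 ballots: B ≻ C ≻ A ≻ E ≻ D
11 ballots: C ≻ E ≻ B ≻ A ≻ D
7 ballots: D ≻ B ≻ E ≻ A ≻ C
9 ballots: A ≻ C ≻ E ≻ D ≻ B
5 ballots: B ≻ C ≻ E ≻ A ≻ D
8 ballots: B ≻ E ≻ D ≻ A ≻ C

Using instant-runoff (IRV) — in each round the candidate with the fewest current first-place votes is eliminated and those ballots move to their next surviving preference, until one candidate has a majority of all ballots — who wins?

B

Round 1: A 9, B 23, C 11, D 7, E 0. E eliminated.
Round 2: A 9, B 23, C 11, D 7. D eliminated.
Round 3: A 9, B 30, C 11. B has a majority (≥26).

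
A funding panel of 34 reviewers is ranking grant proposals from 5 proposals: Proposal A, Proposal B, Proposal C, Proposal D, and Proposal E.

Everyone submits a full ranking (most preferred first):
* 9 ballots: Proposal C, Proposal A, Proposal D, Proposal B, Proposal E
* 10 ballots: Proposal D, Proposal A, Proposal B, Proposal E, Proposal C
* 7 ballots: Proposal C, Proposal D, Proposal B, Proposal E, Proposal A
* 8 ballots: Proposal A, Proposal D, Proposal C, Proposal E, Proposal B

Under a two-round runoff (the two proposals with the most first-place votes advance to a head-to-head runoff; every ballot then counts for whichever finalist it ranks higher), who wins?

Proposal D

Round 1 first-place votes: Proposal A 8, Proposal B 0, Proposal C 16, Proposal D 10, Proposal E 0. Proposal C and Proposal D advance.
Runoff: Proposal C is ranked above Proposal D on 16 ballots, Proposal D above Proposal C on 18.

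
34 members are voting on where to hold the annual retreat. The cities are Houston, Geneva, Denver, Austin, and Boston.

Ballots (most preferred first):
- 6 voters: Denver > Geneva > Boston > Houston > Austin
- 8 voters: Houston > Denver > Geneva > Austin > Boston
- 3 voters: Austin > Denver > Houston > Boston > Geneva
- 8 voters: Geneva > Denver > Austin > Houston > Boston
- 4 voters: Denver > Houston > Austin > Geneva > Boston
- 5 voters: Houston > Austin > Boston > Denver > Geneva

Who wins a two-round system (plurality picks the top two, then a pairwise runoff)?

Round 1 first-place votes: Houston 13, Geneva 8, Denver 10, Austin 3, Boston 0. Houston and Denver advance.
Runoff: Houston is ranked above Denver on 13 ballots, Denver above Houston on 21.

Denver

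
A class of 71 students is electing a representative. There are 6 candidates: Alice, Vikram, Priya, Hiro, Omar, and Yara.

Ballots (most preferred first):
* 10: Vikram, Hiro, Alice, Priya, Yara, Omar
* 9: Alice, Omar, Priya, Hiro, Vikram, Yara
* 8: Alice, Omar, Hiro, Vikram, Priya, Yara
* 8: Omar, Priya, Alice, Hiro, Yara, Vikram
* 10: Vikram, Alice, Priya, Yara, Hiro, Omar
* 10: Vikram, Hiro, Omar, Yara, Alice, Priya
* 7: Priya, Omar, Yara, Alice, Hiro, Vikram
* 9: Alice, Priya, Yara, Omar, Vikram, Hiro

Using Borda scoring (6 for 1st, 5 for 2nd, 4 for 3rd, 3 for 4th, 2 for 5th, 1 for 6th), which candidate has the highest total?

Alice

Alice: 10×4 + 9×6 + 8×6 + 8×4 + 10×5 + 10×2 + 7×3 + 9×6 = 319
Vikram: 10×6 + 9×2 + 8×3 + 8×1 + 10×6 + 10×6 + 7×1 + 9×2 = 255
Priya: 10×3 + 9×4 + 8×2 + 8×5 + 10×4 + 10×1 + 7×6 + 9×5 = 259
Hiro: 10×5 + 9×3 + 8×4 + 8×3 + 10×2 + 10×5 + 7×2 + 9×1 = 226
Omar: 10×1 + 9×5 + 8×5 + 8×6 + 10×1 + 10×4 + 7×5 + 9×3 = 255
Yara: 10×2 + 9×1 + 8×1 + 8×2 + 10×3 + 10×3 + 7×4 + 9×4 = 177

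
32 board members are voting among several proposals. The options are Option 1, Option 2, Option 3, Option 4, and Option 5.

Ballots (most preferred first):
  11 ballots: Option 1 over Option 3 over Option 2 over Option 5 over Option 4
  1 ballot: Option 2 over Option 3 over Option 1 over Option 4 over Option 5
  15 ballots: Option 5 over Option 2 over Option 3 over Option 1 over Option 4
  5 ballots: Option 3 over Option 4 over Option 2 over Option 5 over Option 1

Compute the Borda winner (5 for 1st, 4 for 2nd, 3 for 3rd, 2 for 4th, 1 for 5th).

Option 3

Option 1: 11×5 + 1×3 + 15×2 + 5×1 = 93
Option 2: 11×3 + 1×5 + 15×4 + 5×3 = 113
Option 3: 11×4 + 1×4 + 15×3 + 5×5 = 118
Option 4: 11×1 + 1×2 + 15×1 + 5×4 = 48
Option 5: 11×2 + 1×1 + 15×5 + 5×2 = 108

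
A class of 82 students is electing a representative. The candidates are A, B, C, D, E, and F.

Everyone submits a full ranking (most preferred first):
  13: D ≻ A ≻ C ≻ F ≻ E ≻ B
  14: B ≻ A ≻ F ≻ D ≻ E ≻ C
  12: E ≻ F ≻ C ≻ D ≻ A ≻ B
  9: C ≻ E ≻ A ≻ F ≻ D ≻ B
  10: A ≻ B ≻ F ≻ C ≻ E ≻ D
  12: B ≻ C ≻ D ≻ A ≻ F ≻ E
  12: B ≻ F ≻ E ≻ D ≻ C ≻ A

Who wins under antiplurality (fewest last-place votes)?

Last-place votes: A 12, B 34, C 14, D 10, E 12, F 0.

F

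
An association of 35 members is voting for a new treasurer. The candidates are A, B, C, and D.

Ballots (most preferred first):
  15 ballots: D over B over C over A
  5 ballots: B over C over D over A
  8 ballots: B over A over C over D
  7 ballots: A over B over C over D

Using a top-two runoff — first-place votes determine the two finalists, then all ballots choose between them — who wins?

B

Round 1 first-place votes: A 7, B 13, C 0, D 15. D and B advance.
Runoff: D is ranked above B on 15 ballots, B above D on 20.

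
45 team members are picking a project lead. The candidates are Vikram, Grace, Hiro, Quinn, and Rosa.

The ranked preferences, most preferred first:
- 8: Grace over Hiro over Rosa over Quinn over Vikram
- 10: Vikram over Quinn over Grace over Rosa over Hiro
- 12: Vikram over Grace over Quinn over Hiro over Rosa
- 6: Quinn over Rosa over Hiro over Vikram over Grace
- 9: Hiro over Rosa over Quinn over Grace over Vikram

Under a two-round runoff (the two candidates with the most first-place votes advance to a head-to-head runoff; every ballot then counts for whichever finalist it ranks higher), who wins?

Hiro

Round 1 first-place votes: Vikram 22, Grace 8, Hiro 9, Quinn 6, Rosa 0. Vikram and Hiro advance.
Runoff: Vikram is ranked above Hiro on 22 ballots, Hiro above Vikram on 23.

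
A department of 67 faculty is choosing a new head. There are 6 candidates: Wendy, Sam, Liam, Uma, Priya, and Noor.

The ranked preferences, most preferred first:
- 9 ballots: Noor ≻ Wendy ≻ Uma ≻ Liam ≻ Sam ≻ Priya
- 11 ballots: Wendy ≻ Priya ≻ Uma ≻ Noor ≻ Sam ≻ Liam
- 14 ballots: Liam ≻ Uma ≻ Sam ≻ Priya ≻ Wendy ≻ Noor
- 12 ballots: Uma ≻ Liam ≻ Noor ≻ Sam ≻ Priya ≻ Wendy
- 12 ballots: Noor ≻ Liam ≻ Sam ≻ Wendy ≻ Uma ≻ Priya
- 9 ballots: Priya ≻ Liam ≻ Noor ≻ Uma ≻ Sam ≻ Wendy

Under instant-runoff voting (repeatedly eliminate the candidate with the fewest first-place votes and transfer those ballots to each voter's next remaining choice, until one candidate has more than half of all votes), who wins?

Liam

Round 1: Wendy 11, Sam 0, Liam 14, Uma 12, Priya 9, Noor 21. Sam eliminated.
Round 2: Wendy 11, Liam 14, Uma 12, Priya 9, Noor 21. Priya eliminated.
Round 3: Wendy 11, Liam 23, Uma 12, Noor 21. Wendy eliminated.
Round 4: Liam 23, Uma 23, Noor 21. Noor eliminated.
Round 5: Liam 35, Uma 32. Liam has a majority (≥34).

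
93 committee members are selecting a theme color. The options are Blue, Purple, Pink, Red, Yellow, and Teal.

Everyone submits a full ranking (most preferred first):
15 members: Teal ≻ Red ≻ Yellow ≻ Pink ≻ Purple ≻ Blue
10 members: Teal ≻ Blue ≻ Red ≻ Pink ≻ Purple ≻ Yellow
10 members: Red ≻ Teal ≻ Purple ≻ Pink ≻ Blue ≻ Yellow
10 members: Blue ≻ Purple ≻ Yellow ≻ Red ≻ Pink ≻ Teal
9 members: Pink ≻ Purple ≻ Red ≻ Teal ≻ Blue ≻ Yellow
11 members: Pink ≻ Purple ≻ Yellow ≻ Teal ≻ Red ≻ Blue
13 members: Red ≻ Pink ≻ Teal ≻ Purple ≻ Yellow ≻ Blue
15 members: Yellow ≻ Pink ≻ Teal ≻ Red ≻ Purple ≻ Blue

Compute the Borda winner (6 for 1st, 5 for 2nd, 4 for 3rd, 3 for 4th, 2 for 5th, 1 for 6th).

Blue: 15×1 + 10×5 + 10×2 + 10×6 + 9×2 + 11×1 + 13×1 + 15×1 = 202
Purple: 15×2 + 10×2 + 10×4 + 10×5 + 9×5 + 11×5 + 13×3 + 15×2 = 309
Pink: 15×3 + 10×3 + 10×3 + 10×2 + 9×6 + 11×6 + 13×5 + 15×5 = 385
Red: 15×5 + 10×4 + 10×6 + 10×3 + 9×4 + 11×2 + 13×6 + 15×3 = 386
Yellow: 15×4 + 10×1 + 10×1 + 10×4 + 9×1 + 11×4 + 13×2 + 15×6 = 289
Teal: 15×6 + 10×6 + 10×5 + 10×1 + 9×3 + 11×3 + 13×4 + 15×4 = 382

Red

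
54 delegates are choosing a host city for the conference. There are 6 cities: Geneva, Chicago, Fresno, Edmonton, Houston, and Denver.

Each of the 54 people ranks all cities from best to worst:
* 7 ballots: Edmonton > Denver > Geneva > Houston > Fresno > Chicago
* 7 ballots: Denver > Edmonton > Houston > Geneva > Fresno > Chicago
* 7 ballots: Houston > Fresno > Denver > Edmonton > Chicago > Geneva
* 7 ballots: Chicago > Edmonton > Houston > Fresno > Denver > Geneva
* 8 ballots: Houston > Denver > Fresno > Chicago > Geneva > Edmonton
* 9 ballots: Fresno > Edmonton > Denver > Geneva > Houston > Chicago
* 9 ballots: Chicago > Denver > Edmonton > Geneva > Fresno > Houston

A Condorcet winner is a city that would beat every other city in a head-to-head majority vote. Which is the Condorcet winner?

Denver vs Geneva: 54–0
Denver vs Chicago: 38–16
Denver vs Fresno: 31–23
Denver vs Edmonton: 31–23
Denver vs Houston: 32–22
Denver beats every other city.

Denver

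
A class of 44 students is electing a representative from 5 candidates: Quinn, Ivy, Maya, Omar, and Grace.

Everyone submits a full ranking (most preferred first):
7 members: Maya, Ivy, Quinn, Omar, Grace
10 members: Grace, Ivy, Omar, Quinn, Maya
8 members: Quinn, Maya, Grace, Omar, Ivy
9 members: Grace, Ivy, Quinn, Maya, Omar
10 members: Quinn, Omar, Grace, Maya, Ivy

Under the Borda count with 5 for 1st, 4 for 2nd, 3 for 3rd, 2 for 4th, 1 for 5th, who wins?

Quinn: 7×3 + 10×2 + 8×5 + 9×3 + 10×5 = 158
Ivy: 7×4 + 10×4 + 8×1 + 9×4 + 10×1 = 122
Maya: 7×5 + 10×1 + 8×4 + 9×2 + 10×2 = 115
Omar: 7×2 + 10×3 + 8×2 + 9×1 + 10×4 = 109
Grace: 7×1 + 10×5 + 8×3 + 9×5 + 10×3 = 156

Quinn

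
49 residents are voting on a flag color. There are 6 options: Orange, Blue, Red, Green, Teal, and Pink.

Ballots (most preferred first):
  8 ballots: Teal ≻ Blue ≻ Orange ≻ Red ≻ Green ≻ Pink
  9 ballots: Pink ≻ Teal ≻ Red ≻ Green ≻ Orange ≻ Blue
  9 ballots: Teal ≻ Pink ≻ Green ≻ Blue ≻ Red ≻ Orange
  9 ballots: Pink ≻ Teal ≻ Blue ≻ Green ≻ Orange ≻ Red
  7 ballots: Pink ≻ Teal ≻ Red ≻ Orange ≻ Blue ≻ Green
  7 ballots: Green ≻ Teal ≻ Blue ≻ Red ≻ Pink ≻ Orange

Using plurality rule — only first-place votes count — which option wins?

First-place votes: Orange 0, Blue 0, Red 0, Green 7, Teal 17, Pink 25.

Pink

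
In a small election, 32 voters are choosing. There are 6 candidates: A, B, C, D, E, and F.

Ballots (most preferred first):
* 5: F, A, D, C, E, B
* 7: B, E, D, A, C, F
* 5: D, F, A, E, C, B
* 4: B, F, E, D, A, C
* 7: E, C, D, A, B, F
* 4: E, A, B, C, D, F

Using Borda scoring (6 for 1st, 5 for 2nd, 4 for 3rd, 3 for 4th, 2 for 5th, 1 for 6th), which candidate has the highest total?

E

A: 5×5 + 7×3 + 5×4 + 4×2 + 7×3 + 4×5 = 115
B: 5×1 + 7×6 + 5×1 + 4×6 + 7×2 + 4×4 = 106
C: 5×3 + 7×2 + 5×2 + 4×1 + 7×5 + 4×3 = 90
D: 5×4 + 7×4 + 5×6 + 4×3 + 7×4 + 4×2 = 126
E: 5×2 + 7×5 + 5×3 + 4×4 + 7×6 + 4×6 = 142
F: 5×6 + 7×1 + 5×5 + 4×5 + 7×1 + 4×1 = 93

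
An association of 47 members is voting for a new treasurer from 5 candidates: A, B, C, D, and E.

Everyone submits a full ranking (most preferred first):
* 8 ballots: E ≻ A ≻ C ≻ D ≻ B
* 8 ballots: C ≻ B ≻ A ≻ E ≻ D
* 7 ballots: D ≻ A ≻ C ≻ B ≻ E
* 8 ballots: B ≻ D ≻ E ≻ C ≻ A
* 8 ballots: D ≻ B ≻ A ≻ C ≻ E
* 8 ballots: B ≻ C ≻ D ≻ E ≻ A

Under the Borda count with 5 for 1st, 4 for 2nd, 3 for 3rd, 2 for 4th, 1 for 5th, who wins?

A: 8×4 + 8×3 + 7×4 + 8×1 + 8×3 + 8×1 = 124
B: 8×1 + 8×4 + 7×2 + 8×5 + 8×4 + 8×5 = 166
C: 8×3 + 8×5 + 7×3 + 8×2 + 8×2 + 8×4 = 149
D: 8×2 + 8×1 + 7×5 + 8×4 + 8×5 + 8×3 = 155
E: 8×5 + 8×2 + 7×1 + 8×3 + 8×1 + 8×2 = 111

B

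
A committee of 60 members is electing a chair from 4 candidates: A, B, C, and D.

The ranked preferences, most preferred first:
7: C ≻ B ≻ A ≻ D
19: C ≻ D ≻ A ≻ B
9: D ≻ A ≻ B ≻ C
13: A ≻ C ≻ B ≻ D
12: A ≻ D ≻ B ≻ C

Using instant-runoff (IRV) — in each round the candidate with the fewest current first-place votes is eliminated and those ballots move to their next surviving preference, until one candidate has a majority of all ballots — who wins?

Round 1: A 25, B 0, C 26, D 9. B eliminated.
Round 2: A 25, C 26, D 9. D eliminated.
Round 3: A 34, C 26. A has a majority (≥31).

A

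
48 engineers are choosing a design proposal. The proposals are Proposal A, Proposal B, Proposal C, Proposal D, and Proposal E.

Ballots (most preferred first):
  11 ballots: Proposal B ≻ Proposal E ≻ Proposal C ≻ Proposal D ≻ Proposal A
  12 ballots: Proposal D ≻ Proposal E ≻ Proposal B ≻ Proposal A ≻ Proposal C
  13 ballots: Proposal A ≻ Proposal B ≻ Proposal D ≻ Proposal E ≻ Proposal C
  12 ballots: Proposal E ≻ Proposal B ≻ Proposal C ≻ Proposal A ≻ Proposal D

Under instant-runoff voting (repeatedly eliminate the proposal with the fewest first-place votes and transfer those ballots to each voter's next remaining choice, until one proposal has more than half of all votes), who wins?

Proposal E

Round 1: Proposal A 13, Proposal B 11, Proposal C 0, Proposal D 12, Proposal E 12. Proposal C eliminated.
Round 2: Proposal A 13, Proposal B 11, Proposal D 12, Proposal E 12. Proposal B eliminated.
Round 3: Proposal A 13, Proposal D 12, Proposal E 23. Proposal D eliminated.
Round 4: Proposal A 13, Proposal E 35. Proposal E has a majority (≥25).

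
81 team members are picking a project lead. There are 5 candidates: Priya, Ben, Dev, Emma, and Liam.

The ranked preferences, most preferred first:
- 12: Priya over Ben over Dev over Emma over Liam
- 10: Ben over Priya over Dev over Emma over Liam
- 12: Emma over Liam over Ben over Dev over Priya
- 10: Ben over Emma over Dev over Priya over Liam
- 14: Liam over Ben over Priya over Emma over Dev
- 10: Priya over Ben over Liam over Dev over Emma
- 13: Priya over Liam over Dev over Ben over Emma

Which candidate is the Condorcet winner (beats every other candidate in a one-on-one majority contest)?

Ben

Ben vs Priya: 46–35
Ben vs Dev: 68–13
Ben vs Emma: 69–12
Ben vs Liam: 42–39
Ben beats every other candidate.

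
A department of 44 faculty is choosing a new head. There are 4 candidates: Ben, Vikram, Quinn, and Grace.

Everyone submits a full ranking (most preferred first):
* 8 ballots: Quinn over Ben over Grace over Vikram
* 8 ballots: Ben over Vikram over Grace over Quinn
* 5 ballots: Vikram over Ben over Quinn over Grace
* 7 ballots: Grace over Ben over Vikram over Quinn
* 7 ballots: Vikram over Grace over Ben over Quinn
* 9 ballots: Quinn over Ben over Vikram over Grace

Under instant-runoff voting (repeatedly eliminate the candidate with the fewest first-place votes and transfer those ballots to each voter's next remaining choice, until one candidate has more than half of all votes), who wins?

Round 1: Ben 8, Vikram 12, Quinn 17, Grace 7. Grace eliminated.
Round 2: Ben 15, Vikram 12, Quinn 17. Vikram eliminated.
Round 3: Ben 27, Quinn 17. Ben has a majority (≥23).

Ben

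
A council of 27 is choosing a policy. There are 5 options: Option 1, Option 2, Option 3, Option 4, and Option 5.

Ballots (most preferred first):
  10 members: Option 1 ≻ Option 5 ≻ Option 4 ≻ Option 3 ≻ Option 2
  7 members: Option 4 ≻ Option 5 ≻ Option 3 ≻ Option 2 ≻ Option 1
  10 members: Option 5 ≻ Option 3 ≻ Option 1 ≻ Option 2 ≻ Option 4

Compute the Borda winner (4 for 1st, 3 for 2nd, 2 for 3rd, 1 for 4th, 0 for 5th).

Option 1: 10×4 + 7×0 + 10×2 = 60
Option 2: 10×0 + 7×1 + 10×1 = 17
Option 3: 10×1 + 7×2 + 10×3 = 54
Option 4: 10×2 + 7×4 + 10×0 = 48
Option 5: 10×3 + 7×3 + 10×4 = 91

Option 5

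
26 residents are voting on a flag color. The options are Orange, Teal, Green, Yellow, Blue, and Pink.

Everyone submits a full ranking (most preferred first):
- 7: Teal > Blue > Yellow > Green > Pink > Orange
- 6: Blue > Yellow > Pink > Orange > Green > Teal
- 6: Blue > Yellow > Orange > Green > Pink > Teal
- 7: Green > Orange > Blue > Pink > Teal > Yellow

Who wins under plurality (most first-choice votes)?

First-place votes: Orange 0, Teal 7, Green 7, Yellow 0, Blue 12, Pink 0.

Blue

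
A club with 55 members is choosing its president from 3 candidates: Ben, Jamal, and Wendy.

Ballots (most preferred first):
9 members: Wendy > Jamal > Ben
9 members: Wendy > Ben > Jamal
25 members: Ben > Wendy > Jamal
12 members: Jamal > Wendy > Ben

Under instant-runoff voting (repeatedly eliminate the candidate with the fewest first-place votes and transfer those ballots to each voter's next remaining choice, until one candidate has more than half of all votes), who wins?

Round 1: Ben 25, Jamal 12, Wendy 18. Jamal eliminated.
Round 2: Ben 25, Wendy 30. Wendy has a majority (≥28).

Wendy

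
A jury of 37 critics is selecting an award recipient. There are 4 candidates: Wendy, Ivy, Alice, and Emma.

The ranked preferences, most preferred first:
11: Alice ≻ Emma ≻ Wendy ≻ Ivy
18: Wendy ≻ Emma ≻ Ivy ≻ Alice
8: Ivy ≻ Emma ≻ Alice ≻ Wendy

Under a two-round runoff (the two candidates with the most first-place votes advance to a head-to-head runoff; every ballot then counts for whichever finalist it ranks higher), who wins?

Alice

Round 1 first-place votes: Wendy 18, Ivy 8, Alice 11, Emma 0. Wendy and Alice advance.
Runoff: Wendy is ranked above Alice on 18 ballots, Alice above Wendy on 19.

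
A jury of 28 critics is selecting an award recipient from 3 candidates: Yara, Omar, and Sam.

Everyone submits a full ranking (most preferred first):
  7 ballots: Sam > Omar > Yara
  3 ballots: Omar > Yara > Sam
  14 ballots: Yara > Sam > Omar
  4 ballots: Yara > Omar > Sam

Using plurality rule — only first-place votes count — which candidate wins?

Yara

First-place votes: Yara 18, Omar 3, Sam 7.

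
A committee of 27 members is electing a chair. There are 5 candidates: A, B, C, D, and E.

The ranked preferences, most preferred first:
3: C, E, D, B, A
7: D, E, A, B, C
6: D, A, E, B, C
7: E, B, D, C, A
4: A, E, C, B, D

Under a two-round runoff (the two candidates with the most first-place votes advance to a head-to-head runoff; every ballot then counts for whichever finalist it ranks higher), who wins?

E

Round 1 first-place votes: A 4, B 0, C 3, D 13, E 7. D and E advance.
Runoff: D is ranked above E on 13 ballots, E above D on 14.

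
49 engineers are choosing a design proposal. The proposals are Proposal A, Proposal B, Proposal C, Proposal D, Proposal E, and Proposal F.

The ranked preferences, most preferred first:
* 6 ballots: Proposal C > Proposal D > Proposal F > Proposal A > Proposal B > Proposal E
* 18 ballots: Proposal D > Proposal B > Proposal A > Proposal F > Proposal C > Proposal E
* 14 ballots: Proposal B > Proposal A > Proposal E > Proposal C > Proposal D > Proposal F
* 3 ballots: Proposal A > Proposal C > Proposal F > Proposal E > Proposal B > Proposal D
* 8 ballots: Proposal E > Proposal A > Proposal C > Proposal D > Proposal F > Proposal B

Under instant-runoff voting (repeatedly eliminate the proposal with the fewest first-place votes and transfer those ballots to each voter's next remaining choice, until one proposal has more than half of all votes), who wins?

Proposal C

Round 1: Proposal A 3, Proposal B 14, Proposal C 6, Proposal D 18, Proposal E 8, Proposal F 0. Proposal F eliminated.
Round 2: Proposal A 3, Proposal B 14, Proposal C 6, Proposal D 18, Proposal E 8. Proposal A eliminated.
Round 3: Proposal B 14, Proposal C 9, Proposal D 18, Proposal E 8. Proposal E eliminated.
Round 4: Proposal B 14, Proposal C 17, Proposal D 18. Proposal B eliminated.
Round 5: Proposal C 31, Proposal D 18. Proposal C has a majority (≥25).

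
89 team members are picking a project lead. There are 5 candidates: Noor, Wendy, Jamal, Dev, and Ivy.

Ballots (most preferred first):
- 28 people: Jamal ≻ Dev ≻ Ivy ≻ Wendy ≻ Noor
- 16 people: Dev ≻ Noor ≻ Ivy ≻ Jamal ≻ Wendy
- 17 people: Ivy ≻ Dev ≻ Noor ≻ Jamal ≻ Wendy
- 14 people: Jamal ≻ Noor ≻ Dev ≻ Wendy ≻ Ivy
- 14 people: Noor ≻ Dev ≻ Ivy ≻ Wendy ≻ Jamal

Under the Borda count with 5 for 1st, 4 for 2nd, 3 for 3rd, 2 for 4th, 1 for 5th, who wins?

Dev

Noor: 28×1 + 16×4 + 17×3 + 14×4 + 14×5 = 269
Wendy: 28×2 + 16×1 + 17×1 + 14×2 + 14×2 = 145
Jamal: 28×5 + 16×2 + 17×2 + 14×5 + 14×1 = 290
Dev: 28×4 + 16×5 + 17×4 + 14×3 + 14×4 = 358
Ivy: 28×3 + 16×3 + 17×5 + 14×1 + 14×3 = 273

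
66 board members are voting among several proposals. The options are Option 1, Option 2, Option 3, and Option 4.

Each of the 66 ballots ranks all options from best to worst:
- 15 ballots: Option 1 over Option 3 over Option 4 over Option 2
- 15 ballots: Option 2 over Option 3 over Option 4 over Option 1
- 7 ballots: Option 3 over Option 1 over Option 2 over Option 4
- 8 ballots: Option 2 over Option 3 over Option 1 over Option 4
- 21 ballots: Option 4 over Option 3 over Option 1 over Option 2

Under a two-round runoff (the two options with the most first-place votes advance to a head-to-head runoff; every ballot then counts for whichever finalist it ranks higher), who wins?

Option 4

Round 1 first-place votes: Option 1 15, Option 2 23, Option 3 7, Option 4 21. Option 2 and Option 4 advance.
Runoff: Option 2 is ranked above Option 4 on 30 ballots, Option 4 above Option 2 on 36.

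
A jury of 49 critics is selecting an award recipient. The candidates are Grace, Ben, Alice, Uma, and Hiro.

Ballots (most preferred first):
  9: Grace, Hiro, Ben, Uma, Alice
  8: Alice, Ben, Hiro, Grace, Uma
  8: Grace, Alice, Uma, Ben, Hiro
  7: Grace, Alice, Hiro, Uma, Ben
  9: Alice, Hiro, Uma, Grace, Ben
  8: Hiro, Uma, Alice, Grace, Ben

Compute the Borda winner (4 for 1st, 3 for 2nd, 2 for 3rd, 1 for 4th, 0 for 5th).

Grace: 9×4 + 8×1 + 8×4 + 7×4 + 9×1 + 8×1 = 121
Ben: 9×2 + 8×3 + 8×1 + 7×0 + 9×0 + 8×0 = 50
Alice: 9×0 + 8×4 + 8×3 + 7×3 + 9×4 + 8×2 = 129
Uma: 9×1 + 8×0 + 8×2 + 7×1 + 9×2 + 8×3 = 74
Hiro: 9×3 + 8×2 + 8×0 + 7×2 + 9×3 + 8×4 = 116

Alice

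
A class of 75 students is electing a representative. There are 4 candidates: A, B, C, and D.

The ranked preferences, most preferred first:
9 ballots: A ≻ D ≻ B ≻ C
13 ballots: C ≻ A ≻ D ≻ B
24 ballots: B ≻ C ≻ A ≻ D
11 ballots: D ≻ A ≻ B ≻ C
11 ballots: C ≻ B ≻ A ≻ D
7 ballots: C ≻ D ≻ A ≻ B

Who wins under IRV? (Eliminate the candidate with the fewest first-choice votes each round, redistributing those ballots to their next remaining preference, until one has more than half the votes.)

Round 1: A 9, B 24, C 31, D 11. A eliminated.
Round 2: B 24, C 31, D 20. D eliminated.
Round 3: B 44, C 31. B has a majority (≥38).

B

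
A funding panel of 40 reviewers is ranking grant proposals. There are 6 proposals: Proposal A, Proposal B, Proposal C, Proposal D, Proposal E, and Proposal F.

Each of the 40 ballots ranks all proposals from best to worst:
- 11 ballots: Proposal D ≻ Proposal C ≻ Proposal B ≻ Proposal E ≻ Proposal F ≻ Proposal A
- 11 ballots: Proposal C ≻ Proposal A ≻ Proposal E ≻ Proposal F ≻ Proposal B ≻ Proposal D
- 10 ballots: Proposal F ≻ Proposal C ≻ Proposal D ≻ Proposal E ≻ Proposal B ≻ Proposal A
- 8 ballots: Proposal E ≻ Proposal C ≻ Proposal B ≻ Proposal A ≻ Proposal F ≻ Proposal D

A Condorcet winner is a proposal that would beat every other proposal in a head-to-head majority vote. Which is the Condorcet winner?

Proposal C

Proposal C vs Proposal A: 40–0
Proposal C vs Proposal B: 40–0
Proposal C vs Proposal D: 29–11
Proposal C vs Proposal E: 32–8
Proposal C vs Proposal F: 30–10
Proposal C beats every other proposal.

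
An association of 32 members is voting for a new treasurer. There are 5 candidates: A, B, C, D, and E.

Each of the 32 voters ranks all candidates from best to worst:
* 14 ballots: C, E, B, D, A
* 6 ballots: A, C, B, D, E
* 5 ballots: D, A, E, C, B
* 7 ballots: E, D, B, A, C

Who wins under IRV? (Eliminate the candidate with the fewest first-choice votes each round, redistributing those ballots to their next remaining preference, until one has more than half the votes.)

Round 1: A 6, B 0, C 14, D 5, E 7. B eliminated.
Round 2: A 6, C 14, D 5, E 7. D eliminated.
Round 3: A 11, C 14, E 7. E eliminated.
Round 4: A 18, C 14. A has a majority (≥17).

A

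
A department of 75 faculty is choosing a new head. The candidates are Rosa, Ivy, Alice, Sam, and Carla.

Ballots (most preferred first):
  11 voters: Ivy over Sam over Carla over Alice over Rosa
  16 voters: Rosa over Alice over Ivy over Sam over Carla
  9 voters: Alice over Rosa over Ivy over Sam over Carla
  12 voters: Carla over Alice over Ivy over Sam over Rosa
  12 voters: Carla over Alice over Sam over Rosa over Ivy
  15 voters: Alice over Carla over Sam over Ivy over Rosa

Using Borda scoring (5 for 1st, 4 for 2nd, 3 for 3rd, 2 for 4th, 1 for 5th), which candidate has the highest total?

Alice

Rosa: 11×1 + 16×5 + 9×4 + 12×1 + 12×2 + 15×1 = 178
Ivy: 11×5 + 16×3 + 9×3 + 12×3 + 12×1 + 15×2 = 208
Alice: 11×2 + 16×4 + 9×5 + 12×4 + 12×4 + 15×5 = 302
Sam: 11×4 + 16×2 + 9×2 + 12×2 + 12×3 + 15×3 = 199
Carla: 11×3 + 16×1 + 9×1 + 12×5 + 12×5 + 15×4 = 238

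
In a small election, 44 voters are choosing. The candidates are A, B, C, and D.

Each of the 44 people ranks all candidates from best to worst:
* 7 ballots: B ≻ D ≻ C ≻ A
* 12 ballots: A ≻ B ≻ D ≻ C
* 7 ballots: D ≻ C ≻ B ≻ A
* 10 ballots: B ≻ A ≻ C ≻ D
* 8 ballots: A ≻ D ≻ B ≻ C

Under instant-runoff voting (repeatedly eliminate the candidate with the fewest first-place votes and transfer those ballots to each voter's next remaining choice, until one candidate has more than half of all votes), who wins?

B

Round 1: A 20, B 17, C 0, D 7. C eliminated.
Round 2: A 20, B 17, D 7. D eliminated.
Round 3: A 20, B 24. B has a majority (≥23).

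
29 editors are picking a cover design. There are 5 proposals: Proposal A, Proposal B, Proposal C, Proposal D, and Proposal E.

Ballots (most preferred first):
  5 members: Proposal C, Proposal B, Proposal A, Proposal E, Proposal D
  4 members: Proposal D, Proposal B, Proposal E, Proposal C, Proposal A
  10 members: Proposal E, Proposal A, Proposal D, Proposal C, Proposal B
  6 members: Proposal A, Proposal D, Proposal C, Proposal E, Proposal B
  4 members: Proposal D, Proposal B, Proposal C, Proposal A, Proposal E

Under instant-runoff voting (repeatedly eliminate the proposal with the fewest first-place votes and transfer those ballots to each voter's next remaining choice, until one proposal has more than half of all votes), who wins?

Proposal A

Round 1: Proposal A 6, Proposal B 0, Proposal C 5, Proposal D 8, Proposal E 10. Proposal B eliminated.
Round 2: Proposal A 6, Proposal C 5, Proposal D 8, Proposal E 10. Proposal C eliminated.
Round 3: Proposal A 11, Proposal D 8, Proposal E 10. Proposal D eliminated.
Round 4: Proposal A 15, Proposal E 14. Proposal A has a majority (≥15).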